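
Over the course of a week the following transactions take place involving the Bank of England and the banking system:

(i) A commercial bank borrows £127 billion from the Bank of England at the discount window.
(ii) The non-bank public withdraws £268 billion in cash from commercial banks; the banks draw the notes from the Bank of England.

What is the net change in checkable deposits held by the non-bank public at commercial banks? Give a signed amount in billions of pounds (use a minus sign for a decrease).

Bank of England balance sheet:
  Assets:      Loans to banks +£127B
  Liabilities: Bank reserves −£141B, Currency in circulation +£268B
Commercial banking system:
  Assets:      Reserves at CB −£141B
  Liabilities: Checkable deposits −£268B, Borrowings from CB +£127B
So the change in checkable deposits held by the non-bank public at commercial banks is -£268 billion.

-£268 billion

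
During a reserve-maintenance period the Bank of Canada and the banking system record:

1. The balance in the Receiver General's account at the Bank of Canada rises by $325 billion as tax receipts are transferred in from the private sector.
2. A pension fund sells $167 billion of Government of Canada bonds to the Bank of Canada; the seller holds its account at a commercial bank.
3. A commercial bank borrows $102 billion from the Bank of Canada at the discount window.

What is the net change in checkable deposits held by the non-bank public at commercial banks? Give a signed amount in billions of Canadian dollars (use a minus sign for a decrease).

Government account inflow $325 billion: non-bank counterparties' bank balances fall → −$325B.
Asset purchase (from non-banks) $167 billion: non-bank counterparties' bank balances rise → +$167B.
Discount-window loan $102 billion: the counterparty is a bank, so public deposits are unchanged → 0.
Net: −325 + 167 + 0 = -$158 billion.

-$158 billion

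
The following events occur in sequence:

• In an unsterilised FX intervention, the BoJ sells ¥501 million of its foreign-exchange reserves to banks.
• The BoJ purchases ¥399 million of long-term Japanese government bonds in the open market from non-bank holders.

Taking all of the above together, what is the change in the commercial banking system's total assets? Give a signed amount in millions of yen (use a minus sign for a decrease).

FX sale ¥501 million: just an asset swap on bank balance sheets → 0.
Asset purchase (from non-banks) ¥399 million: bank balance sheets expand → +¥399M.
Net: 0 + 399 = +¥399 million.

+¥399 million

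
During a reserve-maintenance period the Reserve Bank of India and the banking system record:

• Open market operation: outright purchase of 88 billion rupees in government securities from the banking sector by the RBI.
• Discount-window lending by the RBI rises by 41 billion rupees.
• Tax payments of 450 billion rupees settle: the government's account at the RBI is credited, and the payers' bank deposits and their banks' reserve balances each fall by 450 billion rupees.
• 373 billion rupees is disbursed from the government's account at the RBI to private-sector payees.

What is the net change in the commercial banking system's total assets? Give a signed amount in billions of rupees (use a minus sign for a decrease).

RBI balance sheet:
  Assets:      Securities +88B, Loans to banks +41B
  Liabilities: Bank reserves +52B, Government deposits +77B
Commercial banking system:
  Assets:      Reserves at CB +52B, Securities −88B
  Liabilities: Checkable deposits −77B, Borrowings from CB +41B
Change in total bank assets = -36 billion.

-36 billion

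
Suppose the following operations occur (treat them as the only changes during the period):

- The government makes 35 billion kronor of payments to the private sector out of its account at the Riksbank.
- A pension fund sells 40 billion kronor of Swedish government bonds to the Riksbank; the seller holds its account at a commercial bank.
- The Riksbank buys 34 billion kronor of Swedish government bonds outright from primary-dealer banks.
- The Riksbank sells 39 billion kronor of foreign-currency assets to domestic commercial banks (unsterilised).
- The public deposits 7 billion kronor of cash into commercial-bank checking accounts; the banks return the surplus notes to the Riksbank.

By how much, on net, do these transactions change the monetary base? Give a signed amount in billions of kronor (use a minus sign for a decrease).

+70 billion

Riksbank balance sheet:
  Assets:      Securities +74B, Foreign assets −39B
  Liabilities: Bank reserves +77B, Currency in circulation −7B, Government deposits −35B
Commercial banking system:
  Assets:      Reserves at CB +77B, Securities −34B, Foreign assets +39B
  Liabilities: Checkable deposits +82B
Monetary base = currency + reserves: −7B + (+77B) = +70 billion.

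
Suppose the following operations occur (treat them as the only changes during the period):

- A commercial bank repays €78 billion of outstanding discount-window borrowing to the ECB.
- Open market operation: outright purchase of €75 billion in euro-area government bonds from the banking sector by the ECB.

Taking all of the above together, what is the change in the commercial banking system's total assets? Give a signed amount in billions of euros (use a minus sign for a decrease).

ECB balance sheet:
  Assets:      Securities +€75B, Loans to banks −€78B
  Liabilities: Bank reserves −€3B
Commercial banking system:
  Assets:      Reserves at CB −€3B, Securities −€75B
  Liabilities: Borrowings from CB −€78B
Change in total bank assets = -€78 billion.

-€78 billion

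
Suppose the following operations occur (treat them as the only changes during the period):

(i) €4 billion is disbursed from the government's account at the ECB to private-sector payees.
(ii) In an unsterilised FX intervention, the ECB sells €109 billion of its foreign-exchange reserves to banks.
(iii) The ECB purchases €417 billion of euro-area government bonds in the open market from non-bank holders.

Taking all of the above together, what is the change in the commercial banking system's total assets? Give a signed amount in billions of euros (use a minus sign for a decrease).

Government spending €4 billion: bank balance sheets expand → +€4B.
FX sale €109 billion: just an asset swap on bank balance sheets → 0.
Asset purchase (from non-banks) €417 billion: bank balance sheets expand → +€417B.
Net: 4 + 0 + 417 = +€421 billion.

+€421 billion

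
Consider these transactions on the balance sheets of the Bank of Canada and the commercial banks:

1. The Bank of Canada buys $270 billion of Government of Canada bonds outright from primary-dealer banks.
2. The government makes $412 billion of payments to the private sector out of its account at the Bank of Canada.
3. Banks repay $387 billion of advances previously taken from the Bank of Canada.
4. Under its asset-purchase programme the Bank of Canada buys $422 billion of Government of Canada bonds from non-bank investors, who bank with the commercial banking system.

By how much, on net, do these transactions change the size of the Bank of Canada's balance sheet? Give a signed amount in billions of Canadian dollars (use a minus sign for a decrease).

+$305 billion

OMO purchase (from banks) $270 billion: a Bank of Canada asset is acquired → +$270B.
Government spending $412 billion: only the composition of liabilities changes → 0.
Discount-window repayment $387 billion: a Bank of Canada asset is shed → −$387B.
Asset purchase (from non-banks) $422 billion: a Bank of Canada asset is acquired → +$422B.
Net: 270 + 0 − 387 + 422 = +$305 billion.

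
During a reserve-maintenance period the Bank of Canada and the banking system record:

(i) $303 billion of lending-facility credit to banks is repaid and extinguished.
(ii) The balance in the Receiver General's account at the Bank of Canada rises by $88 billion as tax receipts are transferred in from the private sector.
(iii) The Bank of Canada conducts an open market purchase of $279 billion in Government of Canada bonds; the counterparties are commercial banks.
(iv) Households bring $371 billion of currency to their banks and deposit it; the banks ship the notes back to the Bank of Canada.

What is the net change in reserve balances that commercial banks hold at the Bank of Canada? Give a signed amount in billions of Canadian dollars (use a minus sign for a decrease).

Discount-window repayment $303 billion: repayment is debited from reserves → −$303B.
Government account inflow $88 billion: funds move from bank reserves into the government account → −$88B.
OMO purchase (from banks) $279 billion: the Bank of Canada pays by crediting reserve accounts → +$279B.
Currency deposit $371 billion: returned notes are swapped for reserve credit → +$371B.
Net: −303 − 88 + 279 + 371 = +$259 billion.

+$259 billion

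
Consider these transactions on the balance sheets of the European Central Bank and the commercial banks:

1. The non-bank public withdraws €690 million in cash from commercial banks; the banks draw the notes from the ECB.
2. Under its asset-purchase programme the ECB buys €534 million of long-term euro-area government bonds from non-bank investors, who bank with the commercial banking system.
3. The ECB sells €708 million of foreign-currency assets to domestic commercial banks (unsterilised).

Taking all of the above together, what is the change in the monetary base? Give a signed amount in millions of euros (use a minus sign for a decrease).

-€174 million

ECB balance sheet:
  Assets:      Securities +€534M, Foreign assets −€708M
  Liabilities: Bank reserves −€864M, Currency in circulation +€690M
Monetary base = currency + reserves: +€690M + (−€864M) = -€174 million.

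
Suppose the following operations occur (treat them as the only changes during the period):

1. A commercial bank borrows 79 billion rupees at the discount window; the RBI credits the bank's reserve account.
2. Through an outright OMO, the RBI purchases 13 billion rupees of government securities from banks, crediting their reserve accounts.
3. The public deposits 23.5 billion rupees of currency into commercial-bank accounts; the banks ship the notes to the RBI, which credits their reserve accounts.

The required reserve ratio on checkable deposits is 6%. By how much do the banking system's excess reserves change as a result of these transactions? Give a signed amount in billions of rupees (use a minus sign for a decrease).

+114.09 billion

Discount-window loan 79 billion rupees: reserves +79B, deposits 0.
OMO purchase (from banks) 13 billion rupees: reserves +13B, deposits 0.
Currency deposit 23.5 billion rupees: reserves +23.5B, deposits +23.5B.
Totals: Δreserves = +115.5B, Δdeposits = +23.5B.
Δrequired reserves = 6% × +23.5B = +1.41B.
Δexcess reserves = Δreserves − Δrequired = +115.5B − (+1.41B) = +114.09 billion.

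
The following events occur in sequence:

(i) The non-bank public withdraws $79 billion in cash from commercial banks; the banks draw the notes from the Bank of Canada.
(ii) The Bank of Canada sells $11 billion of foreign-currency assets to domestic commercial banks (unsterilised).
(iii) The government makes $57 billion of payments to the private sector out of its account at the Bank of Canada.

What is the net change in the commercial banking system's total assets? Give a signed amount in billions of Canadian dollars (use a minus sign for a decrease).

Bank of Canada balance sheet:
  Assets:      Foreign assets −$11B
  Liabilities: Bank reserves −$33B, Currency in circulation +$79B, Government deposits −$57B
Commercial banking system:
  Assets:      Reserves at CB −$33B, Foreign assets +$11B
  Liabilities: Checkable deposits −$22B
Change in total bank assets = -$22 billion.

-$22 billion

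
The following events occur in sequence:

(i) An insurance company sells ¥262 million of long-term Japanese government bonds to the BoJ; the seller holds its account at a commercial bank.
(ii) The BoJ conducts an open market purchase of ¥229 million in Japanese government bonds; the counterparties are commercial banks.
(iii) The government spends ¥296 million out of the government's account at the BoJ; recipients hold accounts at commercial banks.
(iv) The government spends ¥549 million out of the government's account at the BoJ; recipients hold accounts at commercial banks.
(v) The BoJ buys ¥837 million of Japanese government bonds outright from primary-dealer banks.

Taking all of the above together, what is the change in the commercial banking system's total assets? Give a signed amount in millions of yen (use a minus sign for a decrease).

Asset purchase (from non-banks) ¥262 million: bank balance sheets expand → +¥262M.
OMO purchase (from banks) ¥229 million: just an asset swap on bank balance sheets → 0.
Government spending ¥296 million: bank balance sheets expand → +¥296M.
Government spending ¥549 million: bank balance sheets expand → +¥549M.
OMO purchase (from banks) ¥837 million: just an asset swap on bank balance sheets → 0.
Net: 262 + 0 + 296 + 549 + 0 = +¥1107 million.

+¥1107 million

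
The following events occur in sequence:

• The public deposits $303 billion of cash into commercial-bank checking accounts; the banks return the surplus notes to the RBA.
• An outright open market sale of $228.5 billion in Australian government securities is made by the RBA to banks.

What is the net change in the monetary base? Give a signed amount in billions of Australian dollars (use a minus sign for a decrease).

RBA balance sheet:
  Assets:      Securities −$228.5B
  Liabilities: Bank reserves +$74.5B, Currency in circulation −$303B
Monetary base = currency + reserves: −$303B + (+$74.5B) = -$228.5 billion.

-$228.5 billion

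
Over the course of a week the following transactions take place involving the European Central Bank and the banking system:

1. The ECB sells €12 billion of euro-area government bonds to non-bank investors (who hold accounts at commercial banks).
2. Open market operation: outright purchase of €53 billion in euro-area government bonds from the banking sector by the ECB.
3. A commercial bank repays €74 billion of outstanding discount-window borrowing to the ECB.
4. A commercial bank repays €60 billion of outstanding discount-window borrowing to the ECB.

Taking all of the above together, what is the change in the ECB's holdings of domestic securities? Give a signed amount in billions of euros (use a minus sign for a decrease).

Asset sale (to non-banks) €12 billion: securities removed from the ECB's portfolio → −€12B.
OMO purchase (from banks) €53 billion: securities added to the ECB's portfolio → +€53B.
Discount-window repayment €74 billion: the ECB's securities portfolio is untouched → 0.
Discount-window repayment €60 billion: the ECB's securities portfolio is untouched → 0.
Net: −12 + 53 + 0 + 0 = +€41 billion.

+€41 billion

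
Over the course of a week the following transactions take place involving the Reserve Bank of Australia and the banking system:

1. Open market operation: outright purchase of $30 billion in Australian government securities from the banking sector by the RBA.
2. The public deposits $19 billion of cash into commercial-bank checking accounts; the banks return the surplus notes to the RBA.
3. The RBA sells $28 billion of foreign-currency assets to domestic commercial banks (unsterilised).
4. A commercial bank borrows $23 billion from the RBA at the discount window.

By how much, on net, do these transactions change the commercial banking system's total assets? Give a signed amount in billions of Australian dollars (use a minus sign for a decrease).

RBA balance sheet:
  Assets:      Securities +$30B, Loans to banks +$23B, Foreign assets −$28B
  Liabilities: Bank reserves +$44B, Currency in circulation −$19B
Commercial banking system:
  Assets:      Reserves at CB +$44B, Securities −$30B, Foreign assets +$28B
  Liabilities: Checkable deposits +$19B, Borrowings from CB +$23B
Change in total bank assets = +$42 billion.

+$42 billion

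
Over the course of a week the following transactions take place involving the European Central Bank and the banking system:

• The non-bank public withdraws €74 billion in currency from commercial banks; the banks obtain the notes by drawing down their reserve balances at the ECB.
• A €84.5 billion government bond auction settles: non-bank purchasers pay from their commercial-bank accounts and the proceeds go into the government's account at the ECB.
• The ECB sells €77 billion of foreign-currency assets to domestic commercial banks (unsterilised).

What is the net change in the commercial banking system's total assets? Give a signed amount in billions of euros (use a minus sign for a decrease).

Currency withdrawal €74 billion: bank balance sheets shrink → −€74B.
Government account inflow €84.5 billion: bank balance sheets shrink → −€84.5B.
FX sale €77 billion: just an asset swap on bank balance sheets → 0.
Net: −74 − 84.5 + 0 = -€158.5 billion.

-€158.5 billion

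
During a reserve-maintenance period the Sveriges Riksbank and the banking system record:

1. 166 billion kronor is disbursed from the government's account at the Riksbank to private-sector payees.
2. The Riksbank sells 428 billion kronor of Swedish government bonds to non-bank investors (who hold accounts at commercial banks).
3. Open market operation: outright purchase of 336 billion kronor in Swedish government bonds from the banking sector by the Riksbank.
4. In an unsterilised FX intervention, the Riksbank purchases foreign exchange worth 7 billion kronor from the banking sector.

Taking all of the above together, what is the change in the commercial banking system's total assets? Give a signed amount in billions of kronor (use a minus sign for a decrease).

Riksbank balance sheet:
  Assets:      Securities −92B, Foreign assets +7B
  Liabilities: Bank reserves +81B, Government deposits −166B
Commercial banking system:
  Assets:      Reserves at CB +81B, Securities −336B, Foreign assets −7B
  Liabilities: Checkable deposits −262B
Change in total bank assets = -262 billion.

-262 billion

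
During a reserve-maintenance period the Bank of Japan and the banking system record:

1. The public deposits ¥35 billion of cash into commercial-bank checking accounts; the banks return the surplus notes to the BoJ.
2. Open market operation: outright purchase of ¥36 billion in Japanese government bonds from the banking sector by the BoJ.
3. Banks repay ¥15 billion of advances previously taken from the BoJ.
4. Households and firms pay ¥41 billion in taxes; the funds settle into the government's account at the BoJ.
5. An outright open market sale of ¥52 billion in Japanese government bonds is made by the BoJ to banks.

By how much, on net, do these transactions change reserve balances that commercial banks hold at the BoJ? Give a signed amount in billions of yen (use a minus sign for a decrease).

-¥37 billion

Currency deposit ¥35 billion: returned notes are swapped for reserve credit → +¥35B.
OMO purchase (from banks) ¥36 billion: the BoJ pays by crediting reserve accounts → +¥36B.
Discount-window repayment ¥15 billion: repayment is debited from reserves → −¥15B.
Government account inflow ¥41 billion: funds move from bank reserves into the government account → −¥41B.
OMO sale (to banks) ¥52 billion: the buying banks pay out of their reserve balances → −¥52B.
Net: 35 + 36 − 15 − 41 − 52 = -¥37 billion.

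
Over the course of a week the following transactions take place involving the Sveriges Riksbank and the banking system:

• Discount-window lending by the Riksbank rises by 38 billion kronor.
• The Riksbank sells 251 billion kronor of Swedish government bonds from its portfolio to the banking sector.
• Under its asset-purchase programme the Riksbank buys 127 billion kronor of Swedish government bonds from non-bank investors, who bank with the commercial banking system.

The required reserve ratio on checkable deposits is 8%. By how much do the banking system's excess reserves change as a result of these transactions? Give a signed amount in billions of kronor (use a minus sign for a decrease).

-96.16 billion

Discount-window loan 38 billion kronor: reserves +38B, deposits 0.
OMO sale (to banks) 251 billion kronor: reserves −251B, deposits 0.
Asset purchase (from non-banks) 127 billion kronor: reserves +127B, deposits +127B.
Totals: Δreserves = −86B, Δdeposits = +127B.
Δrequired reserves = 8% × +127B = +10.16B.
Δexcess reserves = Δreserves − Δrequired = −86B − (+10.16B) = -96.16 billion.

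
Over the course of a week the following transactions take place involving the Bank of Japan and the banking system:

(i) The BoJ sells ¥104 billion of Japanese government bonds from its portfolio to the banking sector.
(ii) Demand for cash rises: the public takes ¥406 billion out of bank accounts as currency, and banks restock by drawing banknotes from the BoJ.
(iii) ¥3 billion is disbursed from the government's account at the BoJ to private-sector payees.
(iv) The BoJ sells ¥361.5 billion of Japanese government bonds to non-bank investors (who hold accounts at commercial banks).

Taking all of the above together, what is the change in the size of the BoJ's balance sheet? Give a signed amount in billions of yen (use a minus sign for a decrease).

-¥465.5 billion

BoJ balance sheet:
  Assets:      Securities −¥465.5B
  Liabilities: Bank reserves −¥868.5B, Currency in circulation +¥406B, Government deposits −¥3B
Commercial banking system:
  Assets:      Reserves at CB −¥868.5B, Securities +¥104B
  Liabilities: Checkable deposits −¥764.5B
Change in total BoJ assets = -¥465.5 billion.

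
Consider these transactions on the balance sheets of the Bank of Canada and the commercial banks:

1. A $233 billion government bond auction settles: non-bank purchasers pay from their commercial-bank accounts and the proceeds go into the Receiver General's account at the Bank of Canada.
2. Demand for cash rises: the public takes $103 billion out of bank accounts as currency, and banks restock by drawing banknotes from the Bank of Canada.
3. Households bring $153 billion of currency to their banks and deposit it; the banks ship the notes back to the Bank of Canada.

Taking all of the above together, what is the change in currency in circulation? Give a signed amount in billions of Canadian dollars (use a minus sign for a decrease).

-$50 billion

Government account inflow $233 billion: no currency enters or leaves circulation → 0.
Currency withdrawal $103 billion: notes leave the central bank → +$103B.
Currency deposit $153 billion: notes return to the central bank → −$153B.
Net: 0 + 103 − 153 = -$50 billion.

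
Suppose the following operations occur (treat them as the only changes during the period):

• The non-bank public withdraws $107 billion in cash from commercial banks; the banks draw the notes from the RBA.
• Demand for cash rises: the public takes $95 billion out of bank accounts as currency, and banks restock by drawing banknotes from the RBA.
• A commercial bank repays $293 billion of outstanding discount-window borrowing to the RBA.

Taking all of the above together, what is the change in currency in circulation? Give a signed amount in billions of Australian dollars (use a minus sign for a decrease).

+$202 billion

RBA balance sheet:
  Assets:      Loans to banks −$293B
  Liabilities: Bank reserves −$495B, Currency in circulation +$202B
Commercial banking system:
  Assets:      Reserves at CB −$495B
  Liabilities: Checkable deposits −$202B, Borrowings from CB −$293B
So the change in currency in circulation is +$202 billion.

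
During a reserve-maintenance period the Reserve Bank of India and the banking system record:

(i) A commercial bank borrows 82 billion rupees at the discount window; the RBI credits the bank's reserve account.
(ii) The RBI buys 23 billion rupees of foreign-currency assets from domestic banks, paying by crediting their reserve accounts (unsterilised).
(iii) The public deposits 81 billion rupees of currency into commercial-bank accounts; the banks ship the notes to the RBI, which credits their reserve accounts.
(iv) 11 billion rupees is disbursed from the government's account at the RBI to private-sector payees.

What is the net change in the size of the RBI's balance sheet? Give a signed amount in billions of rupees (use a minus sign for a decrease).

+105 billion

Discount-window loan 82 billion rupees: an RBI asset is acquired → +82B.
FX purchase 23 billion rupees: an RBI asset is acquired → +23B.
Currency deposit 81 billion rupees: only the composition of liabilities changes → 0.
Government spending 11 billion rupees: only the composition of liabilities changes → 0.
Net: 82 + 23 + 0 + 0 = +105 billion.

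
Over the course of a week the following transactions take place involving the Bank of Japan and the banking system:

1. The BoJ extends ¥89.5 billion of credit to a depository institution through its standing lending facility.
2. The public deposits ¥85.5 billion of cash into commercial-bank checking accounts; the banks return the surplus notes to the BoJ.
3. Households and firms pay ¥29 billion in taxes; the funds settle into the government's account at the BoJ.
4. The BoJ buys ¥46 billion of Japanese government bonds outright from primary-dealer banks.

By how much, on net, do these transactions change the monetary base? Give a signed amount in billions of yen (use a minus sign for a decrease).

+¥106.5 billion

BoJ balance sheet:
  Assets:      Securities +¥46B, Loans to banks +¥89.5B
  Liabilities: Bank reserves +¥192B, Currency in circulation −¥85.5B, Government deposits +¥29B
Monetary base = currency + reserves: −¥85.5B + (+¥192B) = +¥106.5 billion.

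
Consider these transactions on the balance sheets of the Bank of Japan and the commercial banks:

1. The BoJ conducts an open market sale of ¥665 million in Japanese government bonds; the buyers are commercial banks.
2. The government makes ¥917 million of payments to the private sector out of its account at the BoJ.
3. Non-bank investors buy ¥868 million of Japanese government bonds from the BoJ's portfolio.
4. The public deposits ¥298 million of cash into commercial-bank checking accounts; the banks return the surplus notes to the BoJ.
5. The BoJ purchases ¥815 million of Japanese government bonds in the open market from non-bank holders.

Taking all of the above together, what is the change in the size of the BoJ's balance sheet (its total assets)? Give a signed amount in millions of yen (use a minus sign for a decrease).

BoJ balance sheet:
  Assets:      Securities −¥718M
  Liabilities: Bank reserves +¥497M, Currency in circulation −¥298M, Government deposits −¥917M
Change in total BoJ assets = -¥718 million.

-¥718 million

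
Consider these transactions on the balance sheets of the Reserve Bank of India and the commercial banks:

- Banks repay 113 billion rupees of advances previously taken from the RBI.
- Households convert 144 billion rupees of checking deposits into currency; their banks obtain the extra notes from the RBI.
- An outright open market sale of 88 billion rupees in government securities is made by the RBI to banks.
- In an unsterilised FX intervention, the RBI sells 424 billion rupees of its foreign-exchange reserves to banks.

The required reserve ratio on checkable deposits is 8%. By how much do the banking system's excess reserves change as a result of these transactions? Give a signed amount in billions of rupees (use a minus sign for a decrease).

Discount-window repayment 113 billion rupees: reserves −113B, deposits 0.
Currency withdrawal 144 billion rupees: reserves −144B, deposits −144B.
OMO sale (to banks) 88 billion rupees: reserves −88B, deposits 0.
FX sale 424 billion rupees: reserves −424B, deposits 0.
Totals: Δreserves = −769B, Δdeposits = −144B.
Δrequired reserves = 8% × −144B = −11.52B.
Δexcess reserves = Δreserves − Δrequired = −769B − (−11.52B) = -757.48 billion.

-757.48 billion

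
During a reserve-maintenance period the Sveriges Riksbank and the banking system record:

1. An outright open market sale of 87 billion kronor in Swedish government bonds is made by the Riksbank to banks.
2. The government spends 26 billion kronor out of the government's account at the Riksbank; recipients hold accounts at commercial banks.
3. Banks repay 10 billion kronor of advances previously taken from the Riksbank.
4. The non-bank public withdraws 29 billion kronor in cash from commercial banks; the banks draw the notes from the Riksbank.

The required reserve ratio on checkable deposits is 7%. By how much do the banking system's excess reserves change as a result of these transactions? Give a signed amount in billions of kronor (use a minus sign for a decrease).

-99.79 billion

OMO sale (to banks) 87 billion kronor: reserves −87B, deposits 0.
Government spending 26 billion kronor: reserves +26B, deposits +26B.
Discount-window repayment 10 billion kronor: reserves −10B, deposits 0.
Currency withdrawal 29 billion kronor: reserves −29B, deposits −29B.
Totals: Δreserves = −100B, Δdeposits = −3B.
Δrequired reserves = 7% × −3B = −0.21B.
Δexcess reserves = Δreserves − Δrequired = −100B − (−0.21B) = -99.79 billion.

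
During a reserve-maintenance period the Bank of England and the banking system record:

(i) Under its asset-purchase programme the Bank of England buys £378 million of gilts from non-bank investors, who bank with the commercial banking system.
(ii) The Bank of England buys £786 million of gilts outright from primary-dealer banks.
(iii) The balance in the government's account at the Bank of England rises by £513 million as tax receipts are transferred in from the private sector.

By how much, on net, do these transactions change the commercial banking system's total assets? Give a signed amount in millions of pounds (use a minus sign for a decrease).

Bank of England balance sheet:
  Assets:      Securities +£1164M
  Liabilities: Bank reserves +£651M, Government deposits +£513M
Commercial banking system:
  Assets:      Reserves at CB +£651M, Securities −£786M
  Liabilities: Checkable deposits −£135M
Change in total bank assets = -£135 million.

-£135 million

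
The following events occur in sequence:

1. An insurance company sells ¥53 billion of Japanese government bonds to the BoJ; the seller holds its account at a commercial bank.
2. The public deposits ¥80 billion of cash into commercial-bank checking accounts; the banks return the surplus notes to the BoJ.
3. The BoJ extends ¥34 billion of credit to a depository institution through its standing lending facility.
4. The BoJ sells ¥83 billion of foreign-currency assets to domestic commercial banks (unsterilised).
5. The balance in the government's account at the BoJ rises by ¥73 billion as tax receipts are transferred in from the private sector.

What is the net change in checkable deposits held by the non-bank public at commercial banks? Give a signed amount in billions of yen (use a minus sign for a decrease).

+¥60 billion

BoJ balance sheet:
  Assets:      Securities +¥53B, Loans to banks +¥34B, Foreign assets −¥83B
  Liabilities: Bank reserves +¥11B, Currency in circulation −¥80B, Government deposits +¥73B
Commercial banking system:
  Assets:      Reserves at CB +¥11B, Foreign assets +¥83B
  Liabilities: Checkable deposits +¥60B, Borrowings from CB +¥34B
So the change in checkable deposits held by the non-bank public at commercial banks is +¥60 billion.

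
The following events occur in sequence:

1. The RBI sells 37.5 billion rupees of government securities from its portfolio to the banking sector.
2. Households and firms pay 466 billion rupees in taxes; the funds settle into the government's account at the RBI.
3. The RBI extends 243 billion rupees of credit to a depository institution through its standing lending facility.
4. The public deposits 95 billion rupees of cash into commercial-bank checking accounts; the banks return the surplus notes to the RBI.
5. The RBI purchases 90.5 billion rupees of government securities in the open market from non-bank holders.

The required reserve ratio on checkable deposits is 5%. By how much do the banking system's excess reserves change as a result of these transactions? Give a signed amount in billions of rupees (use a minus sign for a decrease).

-60.975 billion

OMO sale (to banks) 37.5 billion rupees: reserves −37.5B, deposits 0.
Government account inflow 466 billion rupees: reserves −466B, deposits −466B.
Discount-window loan 243 billion rupees: reserves +243B, deposits 0.
Currency deposit 95 billion rupees: reserves +95B, deposits +95B.
Asset purchase (from non-banks) 90.5 billion rupees: reserves +90.5B, deposits +90.5B.
Totals: Δreserves = −75B, Δdeposits = −280.5B.
Δrequired reserves = 5% × −280.5B = −14.025B.
Δexcess reserves = Δreserves − Δrequired = −75B − (−14.025B) = -60.975 billion.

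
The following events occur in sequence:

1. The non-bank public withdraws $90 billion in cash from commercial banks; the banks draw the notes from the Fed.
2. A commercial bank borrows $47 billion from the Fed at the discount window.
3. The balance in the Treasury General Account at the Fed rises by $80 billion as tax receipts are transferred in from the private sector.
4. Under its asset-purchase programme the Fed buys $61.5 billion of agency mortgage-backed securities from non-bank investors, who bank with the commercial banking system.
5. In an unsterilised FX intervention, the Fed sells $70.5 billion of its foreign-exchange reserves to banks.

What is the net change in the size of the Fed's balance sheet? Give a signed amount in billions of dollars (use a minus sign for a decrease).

Currency withdrawal $90 billion: only the composition of liabilities changes → 0.
Discount-window loan $47 billion: a Fed asset is acquired → +$47B.
Government account inflow $80 billion: only the composition of liabilities changes → 0.
Asset purchase (from non-banks) $61.5 billion: a Fed asset is acquired → +$61.5B.
FX sale $70.5 billion: a Fed asset is shed → −$70.5B.
Net: 0 + 47 + 0 + 61.5 − 70.5 = +$38 billion.

+$38 billion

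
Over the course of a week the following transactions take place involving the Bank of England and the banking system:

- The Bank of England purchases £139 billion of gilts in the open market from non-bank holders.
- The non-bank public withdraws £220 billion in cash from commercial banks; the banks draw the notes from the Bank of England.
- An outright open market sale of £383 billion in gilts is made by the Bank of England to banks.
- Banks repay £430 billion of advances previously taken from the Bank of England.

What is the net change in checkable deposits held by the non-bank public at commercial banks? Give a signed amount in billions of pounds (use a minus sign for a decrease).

-£81 billion

Asset purchase (from non-banks) £139 billion: non-bank counterparties' bank balances rise → +£139B.
Currency withdrawal £220 billion: non-bank counterparties' bank balances fall → −£220B.
OMO sale (to banks) £383 billion: the counterparty is a bank, so public deposits are unchanged → 0.
Discount-window repayment £430 billion: the counterparty is a bank, so public deposits are unchanged → 0.
Net: 139 − 220 + 0 + 0 = -£81 billion.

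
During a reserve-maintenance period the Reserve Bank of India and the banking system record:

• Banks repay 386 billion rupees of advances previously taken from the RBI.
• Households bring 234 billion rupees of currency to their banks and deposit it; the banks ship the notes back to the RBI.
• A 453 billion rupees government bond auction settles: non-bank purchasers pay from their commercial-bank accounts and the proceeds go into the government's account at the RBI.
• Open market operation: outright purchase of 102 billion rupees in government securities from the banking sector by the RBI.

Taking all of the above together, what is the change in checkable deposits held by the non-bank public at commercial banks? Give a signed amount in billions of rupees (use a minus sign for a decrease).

-219 billion

Discount-window repayment 386 billion rupees: the counterparty is a bank, so public deposits are unchanged → 0.
Currency deposit 234 billion rupees: non-bank counterparties' bank balances rise → +234B.
Government account inflow 453 billion rupees: non-bank counterparties' bank balances fall → −453B.
OMO purchase (from banks) 102 billion rupees: the counterparty is a bank, so public deposits are unchanged → 0.
Net: 0 + 234 − 453 + 0 = -219 billion.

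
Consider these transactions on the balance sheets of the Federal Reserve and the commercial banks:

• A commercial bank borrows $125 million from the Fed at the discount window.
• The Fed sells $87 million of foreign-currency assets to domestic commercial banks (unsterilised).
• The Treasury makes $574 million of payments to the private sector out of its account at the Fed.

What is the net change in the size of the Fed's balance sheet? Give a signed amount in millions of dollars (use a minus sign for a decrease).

Discount-window loan $125 million: a Fed asset is acquired → +$125M.
FX sale $87 million: a Fed asset is shed → −$87M.
Government spending $574 million: only the composition of liabilities changes → 0.
Net: 125 − 87 + 0 = +$38 million.

+$38 million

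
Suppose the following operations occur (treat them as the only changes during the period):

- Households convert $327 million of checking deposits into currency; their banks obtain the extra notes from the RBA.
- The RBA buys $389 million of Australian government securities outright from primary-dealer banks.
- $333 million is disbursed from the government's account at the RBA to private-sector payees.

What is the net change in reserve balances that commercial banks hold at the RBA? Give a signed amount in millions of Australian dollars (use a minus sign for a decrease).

+$395 million

Currency withdrawal $327 million: banks swap reserves for currency → −$327M.
OMO purchase (from banks) $389 million: the RBA pays by crediting reserve accounts → +$389M.
Government spending $333 million: government payments flow into bank reserve accounts → +$333M.
Net: −327 + 389 + 333 = +$395 million.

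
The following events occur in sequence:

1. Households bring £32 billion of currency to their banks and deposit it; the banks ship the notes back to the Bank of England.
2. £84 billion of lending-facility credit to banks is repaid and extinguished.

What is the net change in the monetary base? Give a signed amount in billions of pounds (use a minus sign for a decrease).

-£84 billion

Bank of England balance sheet:
  Assets:      Loans to banks −£84B
  Liabilities: Bank reserves −£52B, Currency in circulation −£32B
Monetary base = currency + reserves: −£32B + (−£52B) = -£84 billion.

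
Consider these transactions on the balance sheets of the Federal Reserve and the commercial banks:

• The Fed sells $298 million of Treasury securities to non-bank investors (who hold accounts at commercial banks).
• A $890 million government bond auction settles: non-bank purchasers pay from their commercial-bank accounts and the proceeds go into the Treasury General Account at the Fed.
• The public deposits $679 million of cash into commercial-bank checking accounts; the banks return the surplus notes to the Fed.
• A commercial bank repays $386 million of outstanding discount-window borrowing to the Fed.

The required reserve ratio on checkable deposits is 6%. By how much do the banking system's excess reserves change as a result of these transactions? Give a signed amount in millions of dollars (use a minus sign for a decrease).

Asset sale (to non-banks) $298 million: reserves −$298M, deposits −$298M.
Government account inflow $890 million: reserves −$890M, deposits −$890M.
Currency deposit $679 million: reserves +$679M, deposits +$679M.
Discount-window repayment $386 million: reserves −$386M, deposits 0.
Totals: Δreserves = −$895M, Δdeposits = −$509M.
Δrequired reserves = 6% × −$509M = −$30.54M.
Δexcess reserves = Δreserves − Δrequired = −$895M − (−$30.54M) = -$864.46 million.

-$864.46 million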